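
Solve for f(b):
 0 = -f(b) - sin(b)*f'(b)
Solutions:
 f(b) = C1*sqrt(cos(b) + 1)/sqrt(cos(b) - 1)


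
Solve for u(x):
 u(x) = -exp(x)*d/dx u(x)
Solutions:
 u(x) = C1*exp(exp(-x))


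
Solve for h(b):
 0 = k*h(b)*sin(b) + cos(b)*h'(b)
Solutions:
 h(b) = C1*exp(k*log(cos(b)))


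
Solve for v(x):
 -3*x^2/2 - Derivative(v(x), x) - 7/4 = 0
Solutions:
 v(x) = C1 - x^3/2 - 7*x/4


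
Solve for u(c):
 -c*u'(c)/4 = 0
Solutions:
 u(c) = C1


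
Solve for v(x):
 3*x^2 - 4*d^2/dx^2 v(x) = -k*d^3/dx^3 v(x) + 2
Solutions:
 v(x) = C1 + C2*x + C3*exp(4*x/k) + k*x^3/16 + x^4/16 + x^2*(3*k^2 - 16)/64


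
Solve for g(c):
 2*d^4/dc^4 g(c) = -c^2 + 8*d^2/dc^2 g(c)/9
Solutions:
 g(c) = C1 + C2*c + C3*exp(-2*c/3) + C4*exp(2*c/3) + 3*c^4/32 + 81*c^2/32


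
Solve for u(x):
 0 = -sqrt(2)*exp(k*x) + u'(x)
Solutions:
 u(x) = C1 + sqrt(2)*exp(k*x)/k


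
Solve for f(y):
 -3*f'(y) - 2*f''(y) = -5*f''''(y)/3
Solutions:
 f(y) = C1 + C2*exp(-y*(4*50^(1/3)/(sqrt(1865) + 45)^(1/3) + 20^(1/3)*(sqrt(1865) + 45)^(1/3))/20)*sin(sqrt(3)*y*(-20^(1/3)*(sqrt(1865) + 45)^(1/3) + 4*50^(1/3)/(sqrt(1865) + 45)^(1/3))/20) + C3*exp(-y*(4*50^(1/3)/(sqrt(1865) + 45)^(1/3) + 20^(1/3)*(sqrt(1865) + 45)^(1/3))/20)*cos(sqrt(3)*y*(-20^(1/3)*(sqrt(1865) + 45)^(1/3) + 4*50^(1/3)/(sqrt(1865) + 45)^(1/3))/20) + C4*exp(y*(4*50^(1/3)/(sqrt(1865) + 45)^(1/3) + 20^(1/3)*(sqrt(1865) + 45)^(1/3))/10)


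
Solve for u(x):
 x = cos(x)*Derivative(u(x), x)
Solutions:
 u(x) = C1 + Integral(x/cos(x), x)


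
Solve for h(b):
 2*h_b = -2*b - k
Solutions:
 h(b) = C1 - b^2/2 - b*k/2


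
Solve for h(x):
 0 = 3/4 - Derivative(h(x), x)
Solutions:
 h(x) = C1 + 3*x/4


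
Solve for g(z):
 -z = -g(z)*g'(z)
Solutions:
 g(z) = -sqrt(C1 + z^2)
 g(z) = sqrt(C1 + z^2)


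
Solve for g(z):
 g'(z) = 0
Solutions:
 g(z) = C1


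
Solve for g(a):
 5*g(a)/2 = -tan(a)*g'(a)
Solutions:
 g(a) = C1/sin(a)^(5/2)


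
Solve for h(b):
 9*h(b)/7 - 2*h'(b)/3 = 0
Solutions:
 h(b) = C1*exp(27*b/14)


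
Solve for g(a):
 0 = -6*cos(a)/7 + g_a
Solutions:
 g(a) = C1 + 6*sin(a)/7


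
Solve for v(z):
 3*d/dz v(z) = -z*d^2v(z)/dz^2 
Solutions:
 v(z) = C1 + C2/z^2


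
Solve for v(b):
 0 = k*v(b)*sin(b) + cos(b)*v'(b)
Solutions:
 v(b) = C1*exp(k*log(cos(b)))


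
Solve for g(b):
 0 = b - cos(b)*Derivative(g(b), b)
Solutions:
 g(b) = C1 + Integral(b/cos(b), b)


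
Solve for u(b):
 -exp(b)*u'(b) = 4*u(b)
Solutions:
 u(b) = C1*exp(4*exp(-b))


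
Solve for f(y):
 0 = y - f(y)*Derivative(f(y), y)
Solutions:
 f(y) = -sqrt(C1 + y^2)
 f(y) = sqrt(C1 + y^2)


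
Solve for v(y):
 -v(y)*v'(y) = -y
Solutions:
 v(y) = -sqrt(C1 + y^2)
 v(y) = sqrt(C1 + y^2)


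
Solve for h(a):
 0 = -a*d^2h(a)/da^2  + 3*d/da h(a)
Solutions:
 h(a) = C1 + C2*a^4


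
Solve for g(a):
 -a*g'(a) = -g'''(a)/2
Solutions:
 g(a) = C1 + Integral(C2*airyai(2^(1/3)*a) + C3*airybi(2^(1/3)*a), a)


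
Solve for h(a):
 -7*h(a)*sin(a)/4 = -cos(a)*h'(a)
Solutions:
 h(a) = C1/cos(a)^(7/4)


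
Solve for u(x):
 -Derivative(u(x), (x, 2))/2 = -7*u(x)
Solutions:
 u(x) = C1*exp(-sqrt(14)*x) + C2*exp(sqrt(14)*x)


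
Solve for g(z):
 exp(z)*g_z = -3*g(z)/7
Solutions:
 g(z) = C1*exp(3*exp(-z)/7)


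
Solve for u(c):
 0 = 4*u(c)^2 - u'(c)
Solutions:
 u(c) = -1/(C1 + 4*c)


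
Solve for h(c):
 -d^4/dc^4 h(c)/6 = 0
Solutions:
 h(c) = C1 + C2*c + C3*c^2 + C4*c^3


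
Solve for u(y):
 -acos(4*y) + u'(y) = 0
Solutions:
 u(y) = C1 + y*acos(4*y) - sqrt(1 - 16*y^2)/4


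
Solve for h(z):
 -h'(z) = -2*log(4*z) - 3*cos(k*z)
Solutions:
 h(z) = C1 + 2*z*log(z) - 2*z + 4*z*log(2) + 3*Piecewise((sin(k*z)/k, Ne(k, 0)), (z, True))


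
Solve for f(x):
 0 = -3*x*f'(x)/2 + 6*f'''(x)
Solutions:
 f(x) = C1 + Integral(C2*airyai(2^(1/3)*x/2) + C3*airybi(2^(1/3)*x/2), x)


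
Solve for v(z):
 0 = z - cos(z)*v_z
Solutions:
 v(z) = C1 + Integral(z/cos(z), z)


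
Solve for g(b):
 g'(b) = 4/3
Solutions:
 g(b) = C1 + 4*b/3


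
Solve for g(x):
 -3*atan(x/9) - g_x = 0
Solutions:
 g(x) = C1 - 3*x*atan(x/9) + 27*log(x^2 + 81)/2


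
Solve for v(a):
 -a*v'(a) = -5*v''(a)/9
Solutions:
 v(a) = C1 + C2*erfi(3*sqrt(10)*a/10)


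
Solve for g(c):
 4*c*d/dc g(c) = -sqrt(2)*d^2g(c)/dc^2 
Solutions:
 g(c) = C1 + C2*erf(2^(1/4)*c)


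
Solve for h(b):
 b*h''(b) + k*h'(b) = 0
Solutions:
 h(b) = C1 + b^(1 - re(k))*(C2*sin(log(b)*Abs(im(k))) + C3*cos(log(b)*im(k)))


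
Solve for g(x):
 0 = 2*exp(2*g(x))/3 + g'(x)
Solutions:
 g(x) = log(-sqrt(1/(C1 + 2*x))) - log(2) + log(6)/2
 g(x) = log(1/(C1 + 2*x))/2 - log(2) + log(6)/2


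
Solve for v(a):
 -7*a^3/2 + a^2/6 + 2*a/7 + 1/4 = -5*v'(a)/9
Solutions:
 v(a) = C1 + 63*a^4/40 - a^3/10 - 9*a^2/35 - 9*a/20


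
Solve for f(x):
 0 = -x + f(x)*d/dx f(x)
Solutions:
 f(x) = -sqrt(C1 + x^2)
 f(x) = sqrt(C1 + x^2)


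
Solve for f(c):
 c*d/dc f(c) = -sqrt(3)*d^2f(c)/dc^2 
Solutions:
 f(c) = C1 + C2*erf(sqrt(2)*3^(3/4)*c/6)


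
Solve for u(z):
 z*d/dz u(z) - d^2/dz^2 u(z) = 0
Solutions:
 u(z) = C1 + C2*erfi(sqrt(2)*z/2)


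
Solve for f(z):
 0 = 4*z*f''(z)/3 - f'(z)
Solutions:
 f(z) = C1 + C2*z^(7/4)


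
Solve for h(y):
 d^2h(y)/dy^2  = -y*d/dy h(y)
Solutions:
 h(y) = C1 + C2*erf(sqrt(2)*y/2)


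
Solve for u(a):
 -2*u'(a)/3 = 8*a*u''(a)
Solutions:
 u(a) = C1 + C2*a^(11/12)


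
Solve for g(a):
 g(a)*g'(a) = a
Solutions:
 g(a) = -sqrt(C1 + a^2)
 g(a) = sqrt(C1 + a^2)


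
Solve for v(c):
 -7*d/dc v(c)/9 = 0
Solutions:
 v(c) = C1


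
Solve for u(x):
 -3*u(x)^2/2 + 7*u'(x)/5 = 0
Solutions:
 u(x) = -14/(C1 + 15*x)


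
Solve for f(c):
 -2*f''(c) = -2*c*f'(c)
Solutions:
 f(c) = C1 + C2*erfi(sqrt(2)*c/2)


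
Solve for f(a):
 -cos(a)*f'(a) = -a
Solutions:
 f(a) = C1 + Integral(a/cos(a), a)


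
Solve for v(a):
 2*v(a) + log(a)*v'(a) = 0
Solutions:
 v(a) = C1*exp(-2*li(a))


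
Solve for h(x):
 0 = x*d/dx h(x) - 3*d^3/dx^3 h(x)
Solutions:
 h(x) = C1 + Integral(C2*airyai(3^(2/3)*x/3) + C3*airybi(3^(2/3)*x/3), x)


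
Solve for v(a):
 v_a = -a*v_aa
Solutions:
 v(a) = C1 + C2*log(a)


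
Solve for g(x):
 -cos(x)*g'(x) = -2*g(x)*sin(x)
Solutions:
 g(x) = C1/cos(x)^2


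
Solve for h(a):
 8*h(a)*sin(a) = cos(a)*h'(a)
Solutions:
 h(a) = C1/cos(a)^8


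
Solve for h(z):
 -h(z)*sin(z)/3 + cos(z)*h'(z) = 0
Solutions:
 h(z) = C1/cos(z)^(1/3)


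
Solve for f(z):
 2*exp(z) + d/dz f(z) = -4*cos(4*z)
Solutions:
 f(z) = C1 - 2*exp(z) - sin(4*z)


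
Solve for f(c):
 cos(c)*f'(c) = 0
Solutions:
 f(c) = C1


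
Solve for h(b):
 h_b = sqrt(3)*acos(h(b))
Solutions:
 Integral(1/acos(_y), (_y, h(b))) = C1 + sqrt(3)*b


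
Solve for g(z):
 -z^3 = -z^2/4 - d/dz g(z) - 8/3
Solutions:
 g(z) = C1 + z^4/4 - z^3/12 - 8*z/3


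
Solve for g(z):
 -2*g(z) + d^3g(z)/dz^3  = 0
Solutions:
 g(z) = C3*exp(2^(1/3)*z) + (C1*sin(2^(1/3)*sqrt(3)*z/2) + C2*cos(2^(1/3)*sqrt(3)*z/2))*exp(-2^(1/3)*z/2)


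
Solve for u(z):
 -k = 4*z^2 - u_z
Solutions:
 u(z) = C1 + k*z + 4*z^3/3


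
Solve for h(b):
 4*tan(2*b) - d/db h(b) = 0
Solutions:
 h(b) = C1 - 2*log(cos(2*b))


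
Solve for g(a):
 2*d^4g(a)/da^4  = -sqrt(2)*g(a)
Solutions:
 g(a) = (C1*sin(2^(3/8)*a/2) + C2*cos(2^(3/8)*a/2))*exp(-2^(3/8)*a/2) + (C3*sin(2^(3/8)*a/2) + C4*cos(2^(3/8)*a/2))*exp(2^(3/8)*a/2)


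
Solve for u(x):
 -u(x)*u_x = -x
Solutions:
 u(x) = -sqrt(C1 + x^2)
 u(x) = sqrt(C1 + x^2)


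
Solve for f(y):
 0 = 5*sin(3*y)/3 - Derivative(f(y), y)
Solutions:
 f(y) = C1 - 5*cos(3*y)/9


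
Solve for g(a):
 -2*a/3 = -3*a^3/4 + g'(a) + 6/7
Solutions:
 g(a) = C1 + 3*a^4/16 - a^2/3 - 6*a/7


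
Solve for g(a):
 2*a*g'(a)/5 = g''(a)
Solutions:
 g(a) = C1 + C2*erfi(sqrt(5)*a/5)


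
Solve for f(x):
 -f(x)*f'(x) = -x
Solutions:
 f(x) = -sqrt(C1 + x^2)
 f(x) = sqrt(C1 + x^2)


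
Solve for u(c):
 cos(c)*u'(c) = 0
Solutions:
 u(c) = C1


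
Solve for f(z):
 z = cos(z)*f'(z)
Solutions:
 f(z) = C1 + Integral(z/cos(z), z)


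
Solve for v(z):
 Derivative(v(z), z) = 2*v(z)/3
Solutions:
 v(z) = C1*exp(2*z/3)


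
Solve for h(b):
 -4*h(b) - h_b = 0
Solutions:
 h(b) = C1*exp(-4*b)


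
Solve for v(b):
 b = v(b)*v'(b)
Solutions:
 v(b) = -sqrt(C1 + b^2)
 v(b) = sqrt(C1 + b^2)


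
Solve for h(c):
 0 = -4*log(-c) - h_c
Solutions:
 h(c) = C1 - 4*c*log(-c) + 4*c


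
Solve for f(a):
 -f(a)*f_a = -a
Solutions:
 f(a) = -sqrt(C1 + a^2)
 f(a) = sqrt(C1 + a^2)


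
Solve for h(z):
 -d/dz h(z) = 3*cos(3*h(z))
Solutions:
 h(z) = -asin((C1 + exp(18*z))/(C1 - exp(18*z)))/3 + pi/3
 h(z) = asin((C1 + exp(18*z))/(C1 - exp(18*z)))/3


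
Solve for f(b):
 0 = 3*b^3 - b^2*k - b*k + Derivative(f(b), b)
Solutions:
 f(b) = C1 - 3*b^4/4 + b^3*k/3 + b^2*k/2


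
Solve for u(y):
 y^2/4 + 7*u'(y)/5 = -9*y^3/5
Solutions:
 u(y) = C1 - 9*y^4/28 - 5*y^3/84


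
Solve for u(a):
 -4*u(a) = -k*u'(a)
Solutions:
 u(a) = C1*exp(4*a/k)


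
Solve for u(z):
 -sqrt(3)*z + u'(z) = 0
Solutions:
 u(z) = C1 + sqrt(3)*z^2/2


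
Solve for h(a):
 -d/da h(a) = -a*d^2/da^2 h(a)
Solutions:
 h(a) = C1 + C2*a^2


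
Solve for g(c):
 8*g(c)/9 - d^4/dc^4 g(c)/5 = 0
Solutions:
 g(c) = C1*exp(-sqrt(3)*40^(1/4)*c/3) + C2*exp(sqrt(3)*40^(1/4)*c/3) + C3*sin(sqrt(3)*40^(1/4)*c/3) + C4*cos(sqrt(3)*40^(1/4)*c/3)


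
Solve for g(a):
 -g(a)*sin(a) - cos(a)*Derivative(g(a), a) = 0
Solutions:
 g(a) = C1*cos(a)


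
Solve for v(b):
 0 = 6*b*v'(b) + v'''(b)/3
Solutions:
 v(b) = C1 + Integral(C2*airyai(-18^(1/3)*b) + C3*airybi(-18^(1/3)*b), b)


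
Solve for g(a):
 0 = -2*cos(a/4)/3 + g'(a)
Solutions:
 g(a) = C1 + 8*sin(a/4)/3


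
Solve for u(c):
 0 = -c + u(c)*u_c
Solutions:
 u(c) = -sqrt(C1 + c^2)
 u(c) = sqrt(C1 + c^2)


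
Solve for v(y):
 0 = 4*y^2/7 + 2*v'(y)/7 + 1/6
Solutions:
 v(y) = C1 - 2*y^3/3 - 7*y/12


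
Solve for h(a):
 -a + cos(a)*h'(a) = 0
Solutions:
 h(a) = C1 + Integral(a/cos(a), a)


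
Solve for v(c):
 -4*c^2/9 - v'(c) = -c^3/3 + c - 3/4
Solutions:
 v(c) = C1 + c^4/12 - 4*c^3/27 - c^2/2 + 3*c/4


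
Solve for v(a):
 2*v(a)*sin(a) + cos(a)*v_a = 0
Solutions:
 v(a) = C1*cos(a)^2


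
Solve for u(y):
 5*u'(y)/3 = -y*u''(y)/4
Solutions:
 u(y) = C1 + C2/y^(17/3)


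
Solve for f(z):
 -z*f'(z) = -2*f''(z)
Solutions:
 f(z) = C1 + C2*erfi(z/2)


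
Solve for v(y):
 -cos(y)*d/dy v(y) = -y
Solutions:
 v(y) = C1 + Integral(y/cos(y), y)


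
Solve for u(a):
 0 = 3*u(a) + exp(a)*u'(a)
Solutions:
 u(a) = C1*exp(3*exp(-a))


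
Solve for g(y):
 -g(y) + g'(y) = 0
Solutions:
 g(y) = C1*exp(y)


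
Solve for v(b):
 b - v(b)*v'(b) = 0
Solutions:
 v(b) = -sqrt(C1 + b^2)
 v(b) = sqrt(C1 + b^2)


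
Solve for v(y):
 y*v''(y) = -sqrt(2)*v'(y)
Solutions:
 v(y) = C1 + C2*y^(1 - sqrt(2))


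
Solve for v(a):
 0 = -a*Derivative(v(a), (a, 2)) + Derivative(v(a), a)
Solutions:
 v(a) = C1 + C2*a^2


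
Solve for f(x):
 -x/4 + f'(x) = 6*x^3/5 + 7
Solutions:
 f(x) = C1 + 3*x^4/10 + x^2/8 + 7*x


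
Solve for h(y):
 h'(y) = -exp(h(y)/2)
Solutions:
 h(y) = 2*log(1/(C1 + y)) + 2*log(2)


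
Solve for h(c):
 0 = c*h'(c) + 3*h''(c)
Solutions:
 h(c) = C1 + C2*erf(sqrt(6)*c/6)


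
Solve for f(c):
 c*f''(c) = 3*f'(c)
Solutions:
 f(c) = C1 + C2*c^4


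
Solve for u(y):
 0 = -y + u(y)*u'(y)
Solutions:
 u(y) = -sqrt(C1 + y^2)
 u(y) = sqrt(C1 + y^2)


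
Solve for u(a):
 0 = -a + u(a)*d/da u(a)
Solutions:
 u(a) = -sqrt(C1 + a^2)
 u(a) = sqrt(C1 + a^2)


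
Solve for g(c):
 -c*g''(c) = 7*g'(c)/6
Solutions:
 g(c) = C1 + C2/c^(1/6)


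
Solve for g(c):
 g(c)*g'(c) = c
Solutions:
 g(c) = -sqrt(C1 + c^2)
 g(c) = sqrt(C1 + c^2)


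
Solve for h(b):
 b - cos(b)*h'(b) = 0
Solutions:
 h(b) = C1 + Integral(b/cos(b), b)


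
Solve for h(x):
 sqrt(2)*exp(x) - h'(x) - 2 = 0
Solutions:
 h(x) = C1 - 2*x + sqrt(2)*exp(x)


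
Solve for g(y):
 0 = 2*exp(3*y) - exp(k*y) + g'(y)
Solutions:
 g(y) = C1 - 2*exp(3*y)/3 + exp(k*y)/k


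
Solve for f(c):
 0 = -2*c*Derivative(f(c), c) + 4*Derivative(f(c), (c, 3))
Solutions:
 f(c) = C1 + Integral(C2*airyai(2^(2/3)*c/2) + C3*airybi(2^(2/3)*c/2), c)


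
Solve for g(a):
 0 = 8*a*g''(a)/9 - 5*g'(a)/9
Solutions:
 g(a) = C1 + C2*a^(13/8)


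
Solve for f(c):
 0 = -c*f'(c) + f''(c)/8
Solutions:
 f(c) = C1 + C2*erfi(2*c)


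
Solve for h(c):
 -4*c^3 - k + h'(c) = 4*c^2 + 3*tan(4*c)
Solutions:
 h(c) = C1 + c^4 + 4*c^3/3 + c*k - 3*log(cos(4*c))/4


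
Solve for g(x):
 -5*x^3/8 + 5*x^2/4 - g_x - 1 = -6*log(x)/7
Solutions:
 g(x) = C1 - 5*x^4/32 + 5*x^3/12 + 6*x*log(x)/7 - 13*x/7


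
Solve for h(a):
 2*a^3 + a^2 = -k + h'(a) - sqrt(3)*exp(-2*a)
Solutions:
 h(a) = C1 + a^4/2 + a^3/3 + a*k - sqrt(3)*exp(-2*a)/2


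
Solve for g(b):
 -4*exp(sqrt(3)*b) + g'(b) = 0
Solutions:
 g(b) = C1 + 4*sqrt(3)*exp(sqrt(3)*b)/3


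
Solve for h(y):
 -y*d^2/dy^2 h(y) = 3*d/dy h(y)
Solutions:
 h(y) = C1 + C2/y^2


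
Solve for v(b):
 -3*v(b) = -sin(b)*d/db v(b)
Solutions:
 v(b) = C1*(cos(b) - 1)^(3/2)/(cos(b) + 1)^(3/2)


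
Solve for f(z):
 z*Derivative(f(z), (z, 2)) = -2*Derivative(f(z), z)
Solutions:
 f(z) = C1 + C2/z


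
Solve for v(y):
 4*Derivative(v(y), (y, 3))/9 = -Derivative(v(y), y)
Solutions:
 v(y) = C1 + C2*sin(3*y/2) + C3*cos(3*y/2)


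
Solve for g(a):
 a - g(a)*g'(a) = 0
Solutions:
 g(a) = -sqrt(C1 + a^2)
 g(a) = sqrt(C1 + a^2)


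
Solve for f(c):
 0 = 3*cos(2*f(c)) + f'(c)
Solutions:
 f(c) = -asin((C1 + exp(12*c))/(C1 - exp(12*c)))/2 + pi/2
 f(c) = asin((C1 + exp(12*c))/(C1 - exp(12*c)))/2


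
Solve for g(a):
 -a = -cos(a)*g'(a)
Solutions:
 g(a) = C1 + Integral(a/cos(a), a)


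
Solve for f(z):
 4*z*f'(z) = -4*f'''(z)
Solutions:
 f(z) = C1 + Integral(C2*airyai(-z) + C3*airybi(-z), z)


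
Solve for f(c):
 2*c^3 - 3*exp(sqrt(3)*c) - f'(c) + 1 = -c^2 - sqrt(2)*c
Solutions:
 f(c) = C1 + c^4/2 + c^3/3 + sqrt(2)*c^2/2 + c - sqrt(3)*exp(sqrt(3)*c)


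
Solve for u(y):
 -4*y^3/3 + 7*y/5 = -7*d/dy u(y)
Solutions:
 u(y) = C1 + y^4/21 - y^2/10


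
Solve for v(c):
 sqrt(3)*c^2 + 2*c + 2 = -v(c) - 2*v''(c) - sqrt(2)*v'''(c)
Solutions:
 v(c) = C1*exp(c*(-4*sqrt(2) + 4*2^(2/3)/(3*sqrt(258) + 35*sqrt(2))^(1/3) + 2^(1/3)*(3*sqrt(258) + 35*sqrt(2))^(1/3))/12)*sin(2^(1/3)*sqrt(3)*c*(-(3*sqrt(258) + 35*sqrt(2))^(1/3) + 4*2^(1/3)/(3*sqrt(258) + 35*sqrt(2))^(1/3))/12) + C2*exp(c*(-4*sqrt(2) + 4*2^(2/3)/(3*sqrt(258) + 35*sqrt(2))^(1/3) + 2^(1/3)*(3*sqrt(258) + 35*sqrt(2))^(1/3))/12)*cos(2^(1/3)*sqrt(3)*c*(-(3*sqrt(258) + 35*sqrt(2))^(1/3) + 4*2^(1/3)/(3*sqrt(258) + 35*sqrt(2))^(1/3))/12) + C3*exp(-c*(4*2^(2/3)/(3*sqrt(258) + 35*sqrt(2))^(1/3) + 2*sqrt(2) + 2^(1/3)*(3*sqrt(258) + 35*sqrt(2))^(1/3))/6) - sqrt(3)*c^2 - 2*c - 2 + 4*sqrt(3)


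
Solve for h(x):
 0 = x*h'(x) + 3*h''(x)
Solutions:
 h(x) = C1 + C2*erf(sqrt(6)*x/6)


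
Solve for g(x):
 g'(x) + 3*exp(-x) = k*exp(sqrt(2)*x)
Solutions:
 g(x) = C1 + sqrt(2)*k*exp(sqrt(2)*x)/2 + 3*exp(-x)


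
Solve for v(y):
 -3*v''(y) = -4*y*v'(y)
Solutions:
 v(y) = C1 + C2*erfi(sqrt(6)*y/3)


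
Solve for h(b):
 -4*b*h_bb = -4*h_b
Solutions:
 h(b) = C1 + C2*b^2


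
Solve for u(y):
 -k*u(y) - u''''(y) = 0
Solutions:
 u(y) = C1*exp(-y*(-k)^(1/4)) + C2*exp(y*(-k)^(1/4)) + C3*exp(-I*y*(-k)^(1/4)) + C4*exp(I*y*(-k)^(1/4))


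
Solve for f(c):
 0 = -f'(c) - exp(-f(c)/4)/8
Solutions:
 f(c) = 4*log(C1 - c/32)


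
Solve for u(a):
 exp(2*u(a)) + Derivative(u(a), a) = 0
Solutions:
 u(a) = log(-sqrt(-1/(C1 - a))) - log(2)/2
 u(a) = log(-1/(C1 - a))/2 - log(2)/2


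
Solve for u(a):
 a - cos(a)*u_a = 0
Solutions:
 u(a) = C1 + Integral(a/cos(a), a)


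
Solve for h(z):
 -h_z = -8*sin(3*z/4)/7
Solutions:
 h(z) = C1 - 32*cos(3*z/4)/21


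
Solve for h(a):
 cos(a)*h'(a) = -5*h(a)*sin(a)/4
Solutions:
 h(a) = C1*cos(a)^(5/4)


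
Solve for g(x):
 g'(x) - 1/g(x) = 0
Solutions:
 g(x) = -sqrt(C1 + 2*x)
 g(x) = sqrt(C1 + 2*x)


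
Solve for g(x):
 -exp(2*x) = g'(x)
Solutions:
 g(x) = C1 - exp(2*x)/2


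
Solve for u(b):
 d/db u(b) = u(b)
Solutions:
 u(b) = C1*exp(b)


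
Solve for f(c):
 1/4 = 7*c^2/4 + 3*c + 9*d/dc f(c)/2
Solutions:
 f(c) = C1 - 7*c^3/54 - c^2/3 + c/18


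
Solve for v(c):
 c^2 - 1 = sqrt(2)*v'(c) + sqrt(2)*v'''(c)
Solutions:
 v(c) = C1 + C2*sin(c) + C3*cos(c) + sqrt(2)*c^3/6 - 3*sqrt(2)*c/2


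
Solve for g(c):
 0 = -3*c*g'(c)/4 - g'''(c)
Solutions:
 g(c) = C1 + Integral(C2*airyai(-6^(1/3)*c/2) + C3*airybi(-6^(1/3)*c/2), c)


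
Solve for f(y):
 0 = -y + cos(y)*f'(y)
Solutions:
 f(y) = C1 + Integral(y/cos(y), y)


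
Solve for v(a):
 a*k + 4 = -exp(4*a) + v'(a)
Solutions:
 v(a) = C1 + a^2*k/2 + 4*a + exp(4*a)/4


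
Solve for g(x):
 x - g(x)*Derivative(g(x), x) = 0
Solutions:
 g(x) = -sqrt(C1 + x^2)
 g(x) = sqrt(C1 + x^2)


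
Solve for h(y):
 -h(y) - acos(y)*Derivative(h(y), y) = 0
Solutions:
 h(y) = C1*exp(-Integral(1/acos(y), y))


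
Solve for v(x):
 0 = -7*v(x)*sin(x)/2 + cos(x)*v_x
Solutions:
 v(x) = C1/cos(x)^(7/2)


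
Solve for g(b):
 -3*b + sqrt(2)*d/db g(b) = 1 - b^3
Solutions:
 g(b) = C1 - sqrt(2)*b^4/8 + 3*sqrt(2)*b^2/4 + sqrt(2)*b/2


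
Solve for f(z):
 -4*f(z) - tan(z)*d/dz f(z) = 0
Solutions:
 f(z) = C1/sin(z)^4


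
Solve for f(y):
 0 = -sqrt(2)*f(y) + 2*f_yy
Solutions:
 f(y) = C1*exp(-2^(3/4)*y/2) + C2*exp(2^(3/4)*y/2)


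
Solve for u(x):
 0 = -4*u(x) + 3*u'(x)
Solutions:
 u(x) = C1*exp(4*x/3)


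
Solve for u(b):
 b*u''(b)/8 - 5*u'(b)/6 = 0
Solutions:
 u(b) = C1 + C2*b^(23/3)


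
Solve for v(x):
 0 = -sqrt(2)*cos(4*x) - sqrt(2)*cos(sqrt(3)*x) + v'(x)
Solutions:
 v(x) = C1 + sqrt(2)*sin(4*x)/4 + sqrt(6)*sin(sqrt(3)*x)/3


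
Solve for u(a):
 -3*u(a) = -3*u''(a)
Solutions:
 u(a) = C1*exp(-a) + C2*exp(a)


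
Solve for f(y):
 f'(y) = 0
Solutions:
 f(y) = C1


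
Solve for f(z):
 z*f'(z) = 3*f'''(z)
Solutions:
 f(z) = C1 + Integral(C2*airyai(3^(2/3)*z/3) + C3*airybi(3^(2/3)*z/3), z)


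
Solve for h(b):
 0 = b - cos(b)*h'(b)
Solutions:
 h(b) = C1 + Integral(b/cos(b), b)


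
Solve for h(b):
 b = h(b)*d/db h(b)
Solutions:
 h(b) = -sqrt(C1 + b^2)
 h(b) = sqrt(C1 + b^2)


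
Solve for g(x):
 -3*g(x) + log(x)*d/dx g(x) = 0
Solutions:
 g(x) = C1*exp(3*li(x))


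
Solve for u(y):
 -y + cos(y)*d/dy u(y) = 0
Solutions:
 u(y) = C1 + Integral(y/cos(y), y)


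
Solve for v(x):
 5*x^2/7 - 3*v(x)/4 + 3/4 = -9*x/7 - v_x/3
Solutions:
 v(x) = C1*exp(9*x/4) + 20*x^2/21 + 484*x/189 + 3637/1701


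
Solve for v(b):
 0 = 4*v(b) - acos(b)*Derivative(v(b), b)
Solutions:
 v(b) = C1*exp(4*Integral(1/acos(b), b))


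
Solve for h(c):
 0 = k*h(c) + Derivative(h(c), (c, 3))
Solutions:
 h(c) = C1*exp(c*(-k)^(1/3)) + C2*exp(c*(-k)^(1/3)*(-1 + sqrt(3)*I)/2) + C3*exp(-c*(-k)^(1/3)*(1 + sqrt(3)*I)/2)


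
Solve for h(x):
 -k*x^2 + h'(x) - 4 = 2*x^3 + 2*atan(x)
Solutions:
 h(x) = C1 + k*x^3/3 + x^4/2 + 2*x*atan(x) + 4*x - log(x^2 + 1)


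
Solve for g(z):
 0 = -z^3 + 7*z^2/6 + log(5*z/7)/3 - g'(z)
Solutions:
 g(z) = C1 - z^4/4 + 7*z^3/18 + z*log(z)/3 - z*log(7)/3 - z/3 + z*log(5)/3


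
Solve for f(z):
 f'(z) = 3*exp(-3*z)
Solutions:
 f(z) = C1 - exp(-3*z)


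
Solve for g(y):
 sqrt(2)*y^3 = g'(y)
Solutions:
 g(y) = C1 + sqrt(2)*y^4/4


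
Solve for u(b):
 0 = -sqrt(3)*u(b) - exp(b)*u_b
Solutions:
 u(b) = C1*exp(sqrt(3)*exp(-b))


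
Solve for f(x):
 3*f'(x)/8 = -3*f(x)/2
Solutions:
 f(x) = C1*exp(-4*x)


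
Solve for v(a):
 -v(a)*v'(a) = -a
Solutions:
 v(a) = -sqrt(C1 + a^2)
 v(a) = sqrt(C1 + a^2)


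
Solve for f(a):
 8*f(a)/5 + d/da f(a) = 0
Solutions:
 f(a) = C1*exp(-8*a/5)


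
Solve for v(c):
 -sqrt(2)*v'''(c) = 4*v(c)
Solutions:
 v(c) = C3*exp(-sqrt(2)*c) + (C1*sin(sqrt(6)*c/2) + C2*cos(sqrt(6)*c/2))*exp(sqrt(2)*c/2)


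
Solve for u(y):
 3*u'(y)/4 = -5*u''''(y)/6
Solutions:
 u(y) = C1 + C4*exp(-30^(2/3)*y/10) + (C2*sin(3*10^(2/3)*3^(1/6)*y/20) + C3*cos(3*10^(2/3)*3^(1/6)*y/20))*exp(30^(2/3)*y/20)


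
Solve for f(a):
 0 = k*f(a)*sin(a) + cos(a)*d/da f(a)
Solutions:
 f(a) = C1*exp(k*log(cos(a)))


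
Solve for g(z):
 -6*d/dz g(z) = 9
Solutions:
 g(z) = C1 - 3*z/2


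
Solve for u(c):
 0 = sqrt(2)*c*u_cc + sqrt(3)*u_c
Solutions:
 u(c) = C1 + C2*c^(1 - sqrt(6)/2)


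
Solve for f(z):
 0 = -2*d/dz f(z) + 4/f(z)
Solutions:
 f(z) = -sqrt(C1 + 4*z)
 f(z) = sqrt(C1 + 4*z)


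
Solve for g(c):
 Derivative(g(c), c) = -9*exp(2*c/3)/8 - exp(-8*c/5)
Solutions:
 g(c) = C1 - 27*exp(2*c/3)/16 + 5*exp(-8*c/5)/8


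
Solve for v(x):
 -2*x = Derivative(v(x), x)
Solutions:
 v(x) = C1 - x^2


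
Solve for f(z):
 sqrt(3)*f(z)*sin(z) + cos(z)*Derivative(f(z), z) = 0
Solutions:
 f(z) = C1*cos(z)^(sqrt(3))


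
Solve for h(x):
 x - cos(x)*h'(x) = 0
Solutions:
 h(x) = C1 + Integral(x/cos(x), x)


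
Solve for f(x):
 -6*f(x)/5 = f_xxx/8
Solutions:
 f(x) = C3*exp(-2*5^(2/3)*6^(1/3)*x/5) + (C1*sin(2^(1/3)*3^(5/6)*5^(2/3)*x/5) + C2*cos(2^(1/3)*3^(5/6)*5^(2/3)*x/5))*exp(5^(2/3)*6^(1/3)*x/5)


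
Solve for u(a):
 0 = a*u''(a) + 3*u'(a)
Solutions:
 u(a) = C1 + C2/a^2


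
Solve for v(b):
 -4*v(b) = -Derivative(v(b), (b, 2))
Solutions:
 v(b) = C1*exp(-2*b) + C2*exp(2*b)


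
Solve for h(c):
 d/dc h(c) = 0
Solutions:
 h(c) = C1


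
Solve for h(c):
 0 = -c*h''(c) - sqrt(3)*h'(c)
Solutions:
 h(c) = C1 + C2*c^(1 - sqrt(3))


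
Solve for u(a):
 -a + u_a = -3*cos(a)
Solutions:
 u(a) = C1 + a^2/2 - 3*sin(a)


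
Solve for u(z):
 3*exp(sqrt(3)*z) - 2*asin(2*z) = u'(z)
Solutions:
 u(z) = C1 - 2*z*asin(2*z) - sqrt(1 - 4*z^2) + sqrt(3)*exp(sqrt(3)*z)


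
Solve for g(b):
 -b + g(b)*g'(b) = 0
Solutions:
 g(b) = -sqrt(C1 + b^2)
 g(b) = sqrt(C1 + b^2)


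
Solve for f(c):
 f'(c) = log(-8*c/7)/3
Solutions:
 f(c) = C1 + c*log(-c)/3 + c*(-log(7)/3 - 1/3 + log(2))


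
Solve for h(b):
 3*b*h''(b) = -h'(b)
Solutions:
 h(b) = C1 + C2*b^(2/3)


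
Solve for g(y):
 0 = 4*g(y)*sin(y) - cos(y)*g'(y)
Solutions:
 g(y) = C1/cos(y)^4


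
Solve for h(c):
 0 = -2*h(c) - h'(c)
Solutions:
 h(c) = C1*exp(-2*c)


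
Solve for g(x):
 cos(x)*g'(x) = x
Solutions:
 g(x) = C1 + Integral(x/cos(x), x)


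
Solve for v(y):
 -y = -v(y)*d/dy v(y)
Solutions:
 v(y) = -sqrt(C1 + y^2)
 v(y) = sqrt(C1 + y^2)


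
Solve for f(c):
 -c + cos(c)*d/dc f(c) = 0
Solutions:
 f(c) = C1 + Integral(c/cos(c), c)


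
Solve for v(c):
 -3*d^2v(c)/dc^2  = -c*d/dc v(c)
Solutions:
 v(c) = C1 + C2*erfi(sqrt(6)*c/6)


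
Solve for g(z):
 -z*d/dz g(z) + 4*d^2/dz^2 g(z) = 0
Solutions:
 g(z) = C1 + C2*erfi(sqrt(2)*z/4)


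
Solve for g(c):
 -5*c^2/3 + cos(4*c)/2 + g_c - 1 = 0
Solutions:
 g(c) = C1 + 5*c^3/9 + c - sin(4*c)/8


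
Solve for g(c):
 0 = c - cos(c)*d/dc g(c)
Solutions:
 g(c) = C1 + Integral(c/cos(c), c)


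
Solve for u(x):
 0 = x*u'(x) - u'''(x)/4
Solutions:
 u(x) = C1 + Integral(C2*airyai(2^(2/3)*x) + C3*airybi(2^(2/3)*x), x)


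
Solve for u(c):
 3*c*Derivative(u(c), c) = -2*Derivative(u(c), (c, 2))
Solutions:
 u(c) = C1 + C2*erf(sqrt(3)*c/2)


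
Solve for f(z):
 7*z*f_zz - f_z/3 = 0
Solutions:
 f(z) = C1 + C2*z^(22/21)


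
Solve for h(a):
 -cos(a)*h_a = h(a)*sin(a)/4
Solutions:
 h(a) = C1*cos(a)^(1/4)


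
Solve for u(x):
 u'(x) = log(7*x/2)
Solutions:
 u(x) = C1 + x*log(x) - x + x*log(7/2)


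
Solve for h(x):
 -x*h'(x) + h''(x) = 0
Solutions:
 h(x) = C1 + C2*erfi(sqrt(2)*x/2)


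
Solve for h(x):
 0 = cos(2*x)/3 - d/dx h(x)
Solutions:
 h(x) = C1 + sin(2*x)/6


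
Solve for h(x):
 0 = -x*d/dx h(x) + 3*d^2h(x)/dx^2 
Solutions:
 h(x) = C1 + C2*erfi(sqrt(6)*x/6)


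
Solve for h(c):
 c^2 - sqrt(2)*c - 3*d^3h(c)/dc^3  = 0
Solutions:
 h(c) = C1 + C2*c + C3*c^2 + c^5/180 - sqrt(2)*c^4/72


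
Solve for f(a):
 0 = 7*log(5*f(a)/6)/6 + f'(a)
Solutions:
 6*Integral(1/(log(_y) - log(6) + log(5)), (_y, f(a)))/7 = C1 - a


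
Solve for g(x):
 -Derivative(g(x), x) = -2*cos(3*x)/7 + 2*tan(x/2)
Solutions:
 g(x) = C1 + 4*log(cos(x/2)) + 2*sin(3*x)/21


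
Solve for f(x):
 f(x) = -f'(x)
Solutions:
 f(x) = C1*exp(-x)


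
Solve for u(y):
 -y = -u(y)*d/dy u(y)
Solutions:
 u(y) = -sqrt(C1 + y^2)
 u(y) = sqrt(C1 + y^2)


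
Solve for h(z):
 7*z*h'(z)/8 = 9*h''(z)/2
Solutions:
 h(z) = C1 + C2*erfi(sqrt(14)*z/12)


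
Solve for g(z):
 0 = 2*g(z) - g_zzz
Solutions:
 g(z) = C3*exp(2^(1/3)*z) + (C1*sin(2^(1/3)*sqrt(3)*z/2) + C2*cos(2^(1/3)*sqrt(3)*z/2))*exp(-2^(1/3)*z/2)


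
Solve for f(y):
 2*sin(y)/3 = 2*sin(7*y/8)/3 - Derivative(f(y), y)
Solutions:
 f(y) = C1 - 16*cos(7*y/8)/21 + 2*cos(y)/3


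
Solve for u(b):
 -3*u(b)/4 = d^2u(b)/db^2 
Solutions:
 u(b) = C1*sin(sqrt(3)*b/2) + C2*cos(sqrt(3)*b/2)


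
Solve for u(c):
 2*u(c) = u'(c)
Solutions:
 u(c) = C1*exp(2*c)


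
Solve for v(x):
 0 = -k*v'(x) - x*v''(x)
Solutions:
 v(x) = C1 + x^(1 - re(k))*(C2*sin(log(x)*Abs(im(k))) + C3*cos(log(x)*im(k)))


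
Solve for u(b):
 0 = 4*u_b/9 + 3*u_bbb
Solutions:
 u(b) = C1 + C2*sin(2*sqrt(3)*b/9) + C3*cos(2*sqrt(3)*b/9)


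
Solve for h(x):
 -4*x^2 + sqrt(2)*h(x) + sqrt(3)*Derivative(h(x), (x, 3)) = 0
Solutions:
 h(x) = C3*exp(-2^(1/6)*3^(5/6)*x/3) + 2*sqrt(2)*x^2 + (C1*sin(2^(1/6)*3^(1/3)*x/2) + C2*cos(2^(1/6)*3^(1/3)*x/2))*exp(2^(1/6)*3^(5/6)*x/6)


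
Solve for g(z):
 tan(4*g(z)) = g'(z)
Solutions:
 g(z) = -asin(C1*exp(4*z))/4 + pi/4
 g(z) = asin(C1*exp(4*z))/4


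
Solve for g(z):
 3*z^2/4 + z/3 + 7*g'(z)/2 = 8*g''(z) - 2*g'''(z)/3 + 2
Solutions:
 g(z) = C1 + C2*exp(z*(6 - sqrt(123)/2)) + C3*exp(z*(sqrt(123)/2 + 6)) - z^3/14 - 79*z^2/147 - 1856*z/1029


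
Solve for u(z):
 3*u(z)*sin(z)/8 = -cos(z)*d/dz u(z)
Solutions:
 u(z) = C1*cos(z)^(3/8)


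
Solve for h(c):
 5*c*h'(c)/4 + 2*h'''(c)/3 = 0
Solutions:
 h(c) = C1 + Integral(C2*airyai(-15^(1/3)*c/2) + C3*airybi(-15^(1/3)*c/2), c)


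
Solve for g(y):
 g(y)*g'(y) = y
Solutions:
 g(y) = -sqrt(C1 + y^2)
 g(y) = sqrt(C1 + y^2)


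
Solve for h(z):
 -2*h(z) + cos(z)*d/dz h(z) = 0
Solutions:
 h(z) = C1*(sin(z) + 1)/(sin(z) - 1)


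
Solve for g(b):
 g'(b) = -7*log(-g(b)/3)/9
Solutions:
 9*Integral(1/(log(-_y) - log(3)), (_y, g(b)))/7 = C1 - b


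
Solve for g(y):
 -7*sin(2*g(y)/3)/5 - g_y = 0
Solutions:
 7*y/5 + 3*log(cos(2*g(y)/3) - 1)/4 - 3*log(cos(2*g(y)/3) + 1)/4 = C1


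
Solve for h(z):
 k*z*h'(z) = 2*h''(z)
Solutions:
 h(z) = Piecewise((-sqrt(pi)*C1*erf(z*sqrt(-k)/2)/sqrt(-k) - C2, (k > 0) | (k < 0)), (-C1*z - C2, True))


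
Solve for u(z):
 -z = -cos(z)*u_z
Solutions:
 u(z) = C1 + Integral(z/cos(z), z)


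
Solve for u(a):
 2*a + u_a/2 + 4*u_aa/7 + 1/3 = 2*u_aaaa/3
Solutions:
 u(a) = C1 + C2*exp(-7^(1/3)*a*(8*7^(1/3)/(5*sqrt(721) + 147)^(1/3) + (5*sqrt(721) + 147)^(1/3))/28)*sin(sqrt(3)*7^(1/3)*a*(-(5*sqrt(721) + 147)^(1/3) + 8*7^(1/3)/(5*sqrt(721) + 147)^(1/3))/28) + C3*exp(-7^(1/3)*a*(8*7^(1/3)/(5*sqrt(721) + 147)^(1/3) + (5*sqrt(721) + 147)^(1/3))/28)*cos(sqrt(3)*7^(1/3)*a*(-(5*sqrt(721) + 147)^(1/3) + 8*7^(1/3)/(5*sqrt(721) + 147)^(1/3))/28) + C4*exp(7^(1/3)*a*(8*7^(1/3)/(5*sqrt(721) + 147)^(1/3) + (5*sqrt(721) + 147)^(1/3))/14) - 2*a^2 + 82*a/21


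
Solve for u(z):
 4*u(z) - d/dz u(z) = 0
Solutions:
 u(z) = C1*exp(4*z)


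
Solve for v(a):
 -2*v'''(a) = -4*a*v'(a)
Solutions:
 v(a) = C1 + Integral(C2*airyai(2^(1/3)*a) + C3*airybi(2^(1/3)*a), a)


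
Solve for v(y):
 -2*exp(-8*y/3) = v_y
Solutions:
 v(y) = C1 + 3*exp(-8*y/3)/4


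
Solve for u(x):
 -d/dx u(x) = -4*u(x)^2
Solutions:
 u(x) = -1/(C1 + 4*x)


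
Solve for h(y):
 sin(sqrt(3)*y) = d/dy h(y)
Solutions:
 h(y) = C1 - sqrt(3)*cos(sqrt(3)*y)/3


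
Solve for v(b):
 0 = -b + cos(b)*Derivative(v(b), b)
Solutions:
 v(b) = C1 + Integral(b/cos(b), b)


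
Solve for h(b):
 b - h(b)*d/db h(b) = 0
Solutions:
 h(b) = -sqrt(C1 + b^2)
 h(b) = sqrt(C1 + b^2)


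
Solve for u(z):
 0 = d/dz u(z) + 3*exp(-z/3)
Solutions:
 u(z) = C1 + 9*exp(-z/3)


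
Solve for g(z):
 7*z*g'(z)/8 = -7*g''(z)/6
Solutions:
 g(z) = C1 + C2*erf(sqrt(6)*z/4)


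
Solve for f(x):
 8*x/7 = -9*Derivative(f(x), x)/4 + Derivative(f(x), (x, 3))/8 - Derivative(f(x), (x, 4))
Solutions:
 f(x) = C1 + C2*exp(x*((360*sqrt(1866) + 15551)^(-1/3) + 2 + (360*sqrt(1866) + 15551)^(1/3))/48)*sin(sqrt(3)*x*(-(360*sqrt(1866) + 15551)^(1/3) + (360*sqrt(1866) + 15551)^(-1/3))/48) + C3*exp(x*((360*sqrt(1866) + 15551)^(-1/3) + 2 + (360*sqrt(1866) + 15551)^(1/3))/48)*cos(sqrt(3)*x*(-(360*sqrt(1866) + 15551)^(1/3) + (360*sqrt(1866) + 15551)^(-1/3))/48) + C4*exp(x*(-(360*sqrt(1866) + 15551)^(1/3) - 1/(360*sqrt(1866) + 15551)^(1/3) + 1)/24) - 16*x^2/63


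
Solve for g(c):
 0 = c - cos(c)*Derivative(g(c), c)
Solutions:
 g(c) = C1 + Integral(c/cos(c), c)


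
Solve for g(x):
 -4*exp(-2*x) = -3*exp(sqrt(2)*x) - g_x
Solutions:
 g(x) = C1 - 3*sqrt(2)*exp(sqrt(2)*x)/2 - 2*exp(-2*x)


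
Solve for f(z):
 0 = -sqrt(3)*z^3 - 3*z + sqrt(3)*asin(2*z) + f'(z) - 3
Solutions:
 f(z) = C1 + sqrt(3)*z^4/4 + 3*z^2/2 + 3*z - sqrt(3)*(z*asin(2*z) + sqrt(1 - 4*z^2)/2)


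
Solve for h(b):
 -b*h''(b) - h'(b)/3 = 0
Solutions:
 h(b) = C1 + C2*b^(2/3)


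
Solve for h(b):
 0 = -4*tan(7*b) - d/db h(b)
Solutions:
 h(b) = C1 + 4*log(cos(7*b))/7


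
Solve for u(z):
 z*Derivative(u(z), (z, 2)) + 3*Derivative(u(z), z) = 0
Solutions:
 u(z) = C1 + C2/z^2


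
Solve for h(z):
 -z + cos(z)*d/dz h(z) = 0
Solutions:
 h(z) = C1 + Integral(z/cos(z), z)


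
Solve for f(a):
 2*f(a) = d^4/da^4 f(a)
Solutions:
 f(a) = C1*exp(-2^(1/4)*a) + C2*exp(2^(1/4)*a) + C3*sin(2^(1/4)*a) + C4*cos(2^(1/4)*a)


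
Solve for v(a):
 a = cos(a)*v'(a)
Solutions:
 v(a) = C1 + Integral(a/cos(a), a)


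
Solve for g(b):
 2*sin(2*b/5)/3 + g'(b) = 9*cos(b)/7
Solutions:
 g(b) = C1 + 9*sin(b)/7 + 5*cos(2*b/5)/3


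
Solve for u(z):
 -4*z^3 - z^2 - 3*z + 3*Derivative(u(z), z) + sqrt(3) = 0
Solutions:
 u(z) = C1 + z^4/3 + z^3/9 + z^2/2 - sqrt(3)*z/3


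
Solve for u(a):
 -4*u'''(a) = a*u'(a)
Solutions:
 u(a) = C1 + Integral(C2*airyai(-2^(1/3)*a/2) + C3*airybi(-2^(1/3)*a/2), a)


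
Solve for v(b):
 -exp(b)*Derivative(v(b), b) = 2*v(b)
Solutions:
 v(b) = C1*exp(2*exp(-b))


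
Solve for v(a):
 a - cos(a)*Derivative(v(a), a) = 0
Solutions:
 v(a) = C1 + Integral(a/cos(a), a)


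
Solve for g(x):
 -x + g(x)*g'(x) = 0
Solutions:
 g(x) = -sqrt(C1 + x^2)
 g(x) = sqrt(C1 + x^2)


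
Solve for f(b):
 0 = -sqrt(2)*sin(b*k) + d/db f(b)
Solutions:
 f(b) = C1 - sqrt(2)*cos(b*k)/k


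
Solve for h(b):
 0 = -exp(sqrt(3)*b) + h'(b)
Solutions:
 h(b) = C1 + sqrt(3)*exp(sqrt(3)*b)/3


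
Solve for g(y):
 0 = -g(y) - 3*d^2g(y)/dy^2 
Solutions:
 g(y) = C1*sin(sqrt(3)*y/3) + C2*cos(sqrt(3)*y/3)


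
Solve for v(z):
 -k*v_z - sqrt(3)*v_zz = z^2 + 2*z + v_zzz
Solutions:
 v(z) = C1 + C2*exp(z*(sqrt(3 - 4*k) - sqrt(3))/2) + C3*exp(-z*(sqrt(3 - 4*k) + sqrt(3))/2) - z^3/(3*k) - z^2/k + sqrt(3)*z^2/k^2 + 2*z/k^2 + 2*sqrt(3)*z/k^2 - 6*z/k^3


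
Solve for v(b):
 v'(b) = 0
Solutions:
 v(b) = C1


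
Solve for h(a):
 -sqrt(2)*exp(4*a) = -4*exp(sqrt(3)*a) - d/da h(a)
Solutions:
 h(a) = C1 + sqrt(2)*exp(4*a)/4 - 4*sqrt(3)*exp(sqrt(3)*a)/3


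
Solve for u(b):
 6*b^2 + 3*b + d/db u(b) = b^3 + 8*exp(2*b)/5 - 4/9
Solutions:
 u(b) = C1 + b^4/4 - 2*b^3 - 3*b^2/2 - 4*b/9 + 4*exp(2*b)/5


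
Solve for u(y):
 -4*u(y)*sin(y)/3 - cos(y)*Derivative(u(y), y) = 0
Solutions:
 u(y) = C1*cos(y)^(4/3)


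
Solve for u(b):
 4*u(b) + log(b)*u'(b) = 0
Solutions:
 u(b) = C1*exp(-4*li(b))


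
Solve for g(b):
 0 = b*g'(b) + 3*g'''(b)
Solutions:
 g(b) = C1 + Integral(C2*airyai(-3^(2/3)*b/3) + C3*airybi(-3^(2/3)*b/3), b)


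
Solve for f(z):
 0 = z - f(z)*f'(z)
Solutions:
 f(z) = -sqrt(C1 + z^2)
 f(z) = sqrt(C1 + z^2)


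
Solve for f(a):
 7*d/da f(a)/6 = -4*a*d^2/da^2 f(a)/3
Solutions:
 f(a) = C1 + C2*a^(1/8)


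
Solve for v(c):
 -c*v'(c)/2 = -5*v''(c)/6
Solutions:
 v(c) = C1 + C2*erfi(sqrt(30)*c/10)


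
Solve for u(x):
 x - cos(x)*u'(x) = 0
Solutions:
 u(x) = C1 + Integral(x/cos(x), x)


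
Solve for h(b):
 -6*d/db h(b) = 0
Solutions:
 h(b) = C1


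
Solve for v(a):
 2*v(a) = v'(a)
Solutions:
 v(a) = C1*exp(2*a)


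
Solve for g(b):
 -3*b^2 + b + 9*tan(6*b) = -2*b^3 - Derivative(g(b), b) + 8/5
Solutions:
 g(b) = C1 - b^4/2 + b^3 - b^2/2 + 8*b/5 + 3*log(cos(6*b))/2


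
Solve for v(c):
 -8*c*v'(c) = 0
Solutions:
 v(c) = C1


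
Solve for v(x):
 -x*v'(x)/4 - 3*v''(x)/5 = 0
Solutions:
 v(x) = C1 + C2*erf(sqrt(30)*x/12)


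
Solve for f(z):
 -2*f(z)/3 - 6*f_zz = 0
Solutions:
 f(z) = C1*sin(z/3) + C2*cos(z/3)


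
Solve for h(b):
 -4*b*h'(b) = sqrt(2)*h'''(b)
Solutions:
 h(b) = C1 + Integral(C2*airyai(-sqrt(2)*b) + C3*airybi(-sqrt(2)*b), b)


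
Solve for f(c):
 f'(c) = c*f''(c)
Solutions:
 f(c) = C1 + C2*c^2


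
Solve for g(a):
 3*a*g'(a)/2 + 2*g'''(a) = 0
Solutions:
 g(a) = C1 + Integral(C2*airyai(-6^(1/3)*a/2) + C3*airybi(-6^(1/3)*a/2), a)


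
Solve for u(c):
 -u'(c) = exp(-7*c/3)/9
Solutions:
 u(c) = C1 + exp(-7*c/3)/21


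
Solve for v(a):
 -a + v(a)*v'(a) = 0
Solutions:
 v(a) = -sqrt(C1 + a^2)
 v(a) = sqrt(C1 + a^2)


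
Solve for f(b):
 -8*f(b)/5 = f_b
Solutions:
 f(b) = C1*exp(-8*b/5)


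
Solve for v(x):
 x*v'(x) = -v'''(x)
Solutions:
 v(x) = C1 + Integral(C2*airyai(-x) + C3*airybi(-x), x)


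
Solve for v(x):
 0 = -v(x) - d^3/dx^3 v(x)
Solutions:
 v(x) = C3*exp(-x) + (C1*sin(sqrt(3)*x/2) + C2*cos(sqrt(3)*x/2))*exp(x/2)


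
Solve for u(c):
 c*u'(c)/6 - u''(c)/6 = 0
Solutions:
 u(c) = C1 + C2*erfi(sqrt(2)*c/2)


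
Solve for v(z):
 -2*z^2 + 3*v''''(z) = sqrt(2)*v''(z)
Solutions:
 v(z) = C1 + C2*z + C3*exp(-2^(1/4)*sqrt(3)*z/3) + C4*exp(2^(1/4)*sqrt(3)*z/3) - sqrt(2)*z^4/12 - 3*z^2


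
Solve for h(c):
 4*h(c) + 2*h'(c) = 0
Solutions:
 h(c) = C1*exp(-2*c)


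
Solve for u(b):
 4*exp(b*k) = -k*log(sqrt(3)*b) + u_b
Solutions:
 u(b) = C1 + b*k*log(b) + b*k*(-1 + log(3)/2) + Piecewise((4*exp(b*k)/k, Ne(k, 0)), (4*b, True))


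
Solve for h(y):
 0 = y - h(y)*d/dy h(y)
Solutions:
 h(y) = -sqrt(C1 + y^2)
 h(y) = sqrt(C1 + y^2)


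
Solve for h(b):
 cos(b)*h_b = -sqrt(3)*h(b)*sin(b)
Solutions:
 h(b) = C1*cos(b)^(sqrt(3))


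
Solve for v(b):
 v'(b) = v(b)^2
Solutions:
 v(b) = -1/(C1 + b)


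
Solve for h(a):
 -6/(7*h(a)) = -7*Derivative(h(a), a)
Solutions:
 h(a) = -sqrt(C1 + 12*a)/7
 h(a) = sqrt(C1 + 12*a)/7


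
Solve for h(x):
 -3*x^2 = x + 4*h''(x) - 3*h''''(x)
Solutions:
 h(x) = C1 + C2*x + C3*exp(-2*sqrt(3)*x/3) + C4*exp(2*sqrt(3)*x/3) - x^4/16 - x^3/24 - 9*x^2/16


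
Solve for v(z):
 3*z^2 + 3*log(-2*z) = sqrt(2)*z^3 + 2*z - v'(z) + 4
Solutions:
 v(z) = C1 + sqrt(2)*z^4/4 - z^3 + z^2 - 3*z*log(-z) + z*(7 - 3*log(2))


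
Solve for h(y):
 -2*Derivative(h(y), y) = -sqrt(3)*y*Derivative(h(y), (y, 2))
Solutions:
 h(y) = C1 + C2*y^(1 + 2*sqrt(3)/3)


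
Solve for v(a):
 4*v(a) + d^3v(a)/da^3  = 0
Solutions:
 v(a) = C3*exp(-2^(2/3)*a) + (C1*sin(2^(2/3)*sqrt(3)*a/2) + C2*cos(2^(2/3)*sqrt(3)*a/2))*exp(2^(2/3)*a/2)


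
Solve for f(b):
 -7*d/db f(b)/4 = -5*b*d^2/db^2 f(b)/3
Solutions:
 f(b) = C1 + C2*b^(41/20)


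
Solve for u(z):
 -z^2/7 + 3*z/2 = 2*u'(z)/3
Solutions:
 u(z) = C1 - z^3/14 + 9*z^2/8


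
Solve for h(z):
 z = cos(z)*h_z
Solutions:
 h(z) = C1 + Integral(z/cos(z), z)


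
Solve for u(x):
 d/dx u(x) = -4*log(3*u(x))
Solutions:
 Integral(1/(log(_y) + log(3)), (_y, u(x)))/4 = C1 - x


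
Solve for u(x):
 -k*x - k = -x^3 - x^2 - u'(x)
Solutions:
 u(x) = C1 + k*x^2/2 + k*x - x^4/4 - x^3/3


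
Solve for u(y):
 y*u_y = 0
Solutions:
 u(y) = C1


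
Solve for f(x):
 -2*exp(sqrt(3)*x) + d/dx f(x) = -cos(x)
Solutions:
 f(x) = C1 + 2*sqrt(3)*exp(sqrt(3)*x)/3 - sin(x)


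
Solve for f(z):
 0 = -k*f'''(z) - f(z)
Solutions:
 f(z) = C1*exp(z*(-1/k)^(1/3)) + C2*exp(z*(-1/k)^(1/3)*(-1 + sqrt(3)*I)/2) + C3*exp(-z*(-1/k)^(1/3)*(1 + sqrt(3)*I)/2)


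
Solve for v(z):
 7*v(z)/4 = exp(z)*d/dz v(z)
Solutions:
 v(z) = C1*exp(-7*exp(-z)/4)


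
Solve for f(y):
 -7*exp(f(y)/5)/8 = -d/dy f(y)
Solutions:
 f(y) = 5*log(-1/(C1 + 7*y)) + 5*log(40)


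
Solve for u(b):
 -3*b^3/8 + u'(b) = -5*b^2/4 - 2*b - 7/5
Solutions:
 u(b) = C1 + 3*b^4/32 - 5*b^3/12 - b^2 - 7*b/5


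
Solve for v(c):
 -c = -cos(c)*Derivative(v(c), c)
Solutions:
 v(c) = C1 + Integral(c/cos(c), c)


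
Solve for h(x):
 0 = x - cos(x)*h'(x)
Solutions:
 h(x) = C1 + Integral(x/cos(x), x)


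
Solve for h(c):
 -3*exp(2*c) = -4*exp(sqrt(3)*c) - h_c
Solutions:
 h(c) = C1 + 3*exp(2*c)/2 - 4*sqrt(3)*exp(sqrt(3)*c)/3


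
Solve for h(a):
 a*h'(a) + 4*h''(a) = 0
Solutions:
 h(a) = C1 + C2*erf(sqrt(2)*a/4)


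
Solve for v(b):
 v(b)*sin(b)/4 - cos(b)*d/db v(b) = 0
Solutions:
 v(b) = C1/cos(b)^(1/4)


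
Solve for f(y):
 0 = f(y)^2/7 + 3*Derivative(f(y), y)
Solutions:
 f(y) = 21/(C1 + y)


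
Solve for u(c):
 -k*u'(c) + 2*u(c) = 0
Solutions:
 u(c) = C1*exp(2*c/k)


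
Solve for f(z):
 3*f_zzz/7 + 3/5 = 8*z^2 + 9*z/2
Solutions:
 f(z) = C1 + C2*z + C3*z^2 + 14*z^5/45 + 7*z^4/16 - 7*z^3/30


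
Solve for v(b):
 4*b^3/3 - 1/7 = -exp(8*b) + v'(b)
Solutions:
 v(b) = C1 + b^4/3 - b/7 + exp(8*b)/8


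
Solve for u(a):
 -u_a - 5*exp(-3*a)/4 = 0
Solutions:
 u(a) = C1 + 5*exp(-3*a)/12


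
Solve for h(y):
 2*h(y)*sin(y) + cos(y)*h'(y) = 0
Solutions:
 h(y) = C1*cos(y)^2


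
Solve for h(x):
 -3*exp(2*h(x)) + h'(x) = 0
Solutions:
 h(x) = log(-sqrt(-1/(C1 + 3*x))) - log(2)/2
 h(x) = log(-1/(C1 + 3*x))/2 - log(2)/2


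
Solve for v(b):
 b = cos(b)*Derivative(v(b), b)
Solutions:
 v(b) = C1 + Integral(b/cos(b), b)


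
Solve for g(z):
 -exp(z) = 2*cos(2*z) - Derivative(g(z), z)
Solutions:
 g(z) = C1 + exp(z) + sin(2*z)


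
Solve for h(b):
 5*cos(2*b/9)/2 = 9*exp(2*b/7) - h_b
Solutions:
 h(b) = C1 + 63*exp(2*b/7)/2 - 45*sin(2*b/9)/4


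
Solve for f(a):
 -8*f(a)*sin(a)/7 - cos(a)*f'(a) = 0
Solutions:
 f(a) = C1*cos(a)^(8/7)


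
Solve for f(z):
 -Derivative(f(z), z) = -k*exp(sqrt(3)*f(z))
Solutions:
 f(z) = sqrt(3)*(2*log(-1/(C1 + k*z)) - log(3))/6


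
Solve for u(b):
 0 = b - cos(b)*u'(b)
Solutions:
 u(b) = C1 + Integral(b/cos(b), b)


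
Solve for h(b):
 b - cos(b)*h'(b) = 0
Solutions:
 h(b) = C1 + Integral(b/cos(b), b)


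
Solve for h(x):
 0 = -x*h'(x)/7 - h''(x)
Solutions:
 h(x) = C1 + C2*erf(sqrt(14)*x/14)


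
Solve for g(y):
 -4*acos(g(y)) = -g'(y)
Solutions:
 Integral(1/acos(_y), (_y, g(y))) = C1 + 4*y
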